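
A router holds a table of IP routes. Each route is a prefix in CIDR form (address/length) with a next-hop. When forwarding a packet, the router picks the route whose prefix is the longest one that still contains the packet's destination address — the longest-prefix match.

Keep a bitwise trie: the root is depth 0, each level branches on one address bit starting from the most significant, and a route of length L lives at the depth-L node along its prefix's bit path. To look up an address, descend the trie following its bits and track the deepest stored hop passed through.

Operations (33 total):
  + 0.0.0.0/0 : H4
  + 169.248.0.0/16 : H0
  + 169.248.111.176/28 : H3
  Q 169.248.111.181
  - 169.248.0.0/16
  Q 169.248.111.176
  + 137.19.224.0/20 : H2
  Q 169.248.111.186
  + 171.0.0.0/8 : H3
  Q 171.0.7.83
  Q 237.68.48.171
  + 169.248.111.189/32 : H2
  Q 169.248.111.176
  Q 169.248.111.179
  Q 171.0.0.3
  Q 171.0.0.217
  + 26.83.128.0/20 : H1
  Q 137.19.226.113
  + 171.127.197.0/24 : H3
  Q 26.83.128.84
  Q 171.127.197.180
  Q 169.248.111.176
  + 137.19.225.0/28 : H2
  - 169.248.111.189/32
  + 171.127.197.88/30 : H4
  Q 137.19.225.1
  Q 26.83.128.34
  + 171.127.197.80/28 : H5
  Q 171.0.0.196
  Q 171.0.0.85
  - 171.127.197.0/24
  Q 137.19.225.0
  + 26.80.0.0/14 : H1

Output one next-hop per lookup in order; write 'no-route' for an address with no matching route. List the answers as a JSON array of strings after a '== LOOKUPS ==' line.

Apply in order:
  add 0.0.0.0/0 -> H4 at depth 0
  add 169.248.0.0/16 -> H0 at depth 16
  add 169.248.111.176/28 -> H3 at depth 28
  lookup 169.248.111.181: bits 1010100111111000011011111011 walk d0:H4→d1:-→d2:-→d3:-→d4:-→d5:-→d6:-→d7:-→d8:-→d9:-→d10:-→d11:-→d12:-→d13:-→d14:-→d15:-→d16:H0→d17:-→d18:-→d19:-→d20:-→d21:-→d22:-→d23:-→d24:-→d25:-→d26:-→d27:-→d28:H3 -> H3
  del 169.248.0.0/16 (clear depth 16)
  lookup 169.248.111.176: bits 1010100111111000011011111011 walk d0:H4→d1:-→d2:-→d3:-→d4:-→d5:-→d6:-→d7:-→d8:-→d9:-→d10:-→d11:-→d12:-→d13:-→d14:-→d15:-→d16:-→d17:-→d18:-→d19:-→d20:-→d21:-→d22:-→d23:-→d24:-→d25:-→d26:-→d27:-→d28:H3 -> H3
  add 137.19.224.0/20 -> H2 at depth 20
  lookup 169.248.111.186: bits 1010100111111000011011111011 walk d0:H4→d1:-→d2:-→d3:-→d4:-→d5:-→d6:-→d7:-→d8:-→d9:-→d10:-→d11:-→d12:-→d13:-→d14:-→d15:-→d16:-→d17:-→d18:-→d19:-→d20:-→d21:-→d22:-→d23:-→d24:-→d25:-→d26:-→d27:-→d28:H3 -> H3
  add 171.0.0.0/8 -> H3 at depth 8
  lookup 171.0.7.83: bits 10101011 walk d0:H4→d1:-→d2:-→d3:-→d4:-→d5:-→d6:-→d7:-→d8:H3 -> H3
  lookup 237.68.48.171: bits 1 walk d0:H4→d1:- -> H4
  add 169.248.111.189/32 -> H2 at depth 32
  lookup 169.248.111.176: bits 1010100111111000011011111011 walk d0:H4→d1:-→d2:-→d3:-→d4:-→d5:-→d6:-→d7:-→d8:-→d9:-→d10:-→d11:-→d12:-→d13:-→d14:-→d15:-→d16:-→d17:-→d18:-→d19:-→d20:-→d21:-→d22:-→d23:-→d24:-→d25:-→d26:-→d27:-→d28:H3 -> H3
  lookup 169.248.111.179: bits 1010100111111000011011111011 walk d0:H4→d1:-→d2:-→d3:-→d4:-→d5:-→d6:-→d7:-→d8:-→d9:-→d10:-→d11:-→d12:-→d13:-→d14:-→d15:-→d16:-→d17:-→d18:-→d19:-→d20:-→d21:-→d22:-→d23:-→d24:-→d25:-→d26:-→d27:-→d28:H3 -> H3
  lookup 171.0.0.3: bits 10101011 walk d0:H4→d1:-→d2:-→d3:-→d4:-→d5:-→d6:-→d7:-→d8:H3 -> H3
  lookup 171.0.0.217: bits 10101011 walk d0:H4→d1:-→d2:-→d3:-→d4:-→d5:-→d6:-→d7:-→d8:H3 -> H3
  add 26.83.128.0/20 -> H1 at depth 20
  lookup 137.19.226.113: bits 10001001000100111110 walk d0:H4→d1:-→d2:-→d3:-→d4:-→d5:-→d6:-→d7:-→d8:-→d9:-→d10:-→d11:-→d12:-→d13:-→d14:-→d15:-→d16:-→d17:-→d18:-→d19:-→d20:H2 -> H2
  add 171.127.197.0/24 -> H3 at depth 24
  lookup 26.83.128.84: bits 00011010010100111000 walk d0:H4→d1:-→d2:-→d3:-→d4:-→d5:-→d6:-→d7:-→d8:-→d9:-→d10:-→d11:-→d12:-→d13:-→d14:-→d15:-→d16:-→d17:-→d18:-→d19:-→d20:H1 -> H1
  lookup 171.127.197.180: bits 101010110111111111000101 walk d0:H4→d1:-→d2:-→d3:-→d4:-→d5:-→d6:-→d7:-→d8:H3→d9:-→d10:-→d11:-→d12:-→d13:-→d14:-→d15:-→d16:-→d17:-→d18:-→d19:-→d20:-→d21:-→d22:-→d23:-→d24:H3 -> H3
  lookup 169.248.111.176: bits 1010100111111000011011111011 walk d0:H4→d1:-→d2:-→d3:-→d4:-→d5:-→d6:-→d7:-→d8:-→d9:-→d10:-→d11:-→d12:-→d13:-→d14:-→d15:-→d16:-→d17:-→d18:-→d19:-→d20:-→d21:-→d22:-→d23:-→d24:-→d25:-→d26:-→d27:-→d28:H3 -> H3
  add 137.19.225.0/28 -> H2 at depth 28
  del 169.248.111.189/32 (clear depth 32)
  add 171.127.197.88/30 -> H4 at depth 30
  lookup 137.19.225.1: bits 1000100100010011111000010000 walk d0:H4→d1:-→d2:-→d3:-→d4:-→d5:-→d6:-→d7:-→d8:-→d9:-→d10:-→d11:-→d12:-→d13:-→d14:-→d15:-→d16:-→d17:-→d18:-→d19:-→d20:H2→d21:-→d22:-→d23:-→d24:-→d25:-→d26:-→d27:-→d28:H2 -> H2
  lookup 26.83.128.34: bits 00011010010100111000 walk d0:H4→d1:-→d2:-→d3:-→d4:-→d5:-→d6:-→d7:-→d8:-→d9:-→d10:-→d11:-→d12:-→d13:-→d14:-→d15:-→d16:-→d17:-→d18:-→d19:-→d20:H1 -> H1
  add 171.127.197.80/28 -> H5 at depth 28
  lookup 171.0.0.196: bits 101010110 walk d0:H4→d1:-→d2:-→d3:-→d4:-→d5:-→d6:-→d7:-→d8:H3→d9:- -> H3
  lookup 171.0.0.85: bits 101010110 walk d0:H4→d1:-→d2:-→d3:-→d4:-→d5:-→d6:-→d7:-→d8:H3→d9:- -> H3
  del 171.127.197.0/24 (clear depth 24)
  lookup 137.19.225.0: bits 1000100100010011111000010000 walk d0:H4→d1:-→d2:-→d3:-→d4:-→d5:-→d6:-→d7:-→d8:-→d9:-→d10:-→d11:-→d12:-→d13:-→d14:-→d15:-→d16:-→d17:-→d18:-→d19:-→d20:H2→d21:-→d22:-→d23:-→d24:-→d25:-→d26:-→d27:-→d28:H2 -> H2
  add 26.80.0.0/14 -> H1 at depth 14

== LOOKUPS ==
["H3","H3","H3","H3","H4","H3","H3","H3","H3","H2","H1","H3","H3","H2","H1","H3","H3","H2"]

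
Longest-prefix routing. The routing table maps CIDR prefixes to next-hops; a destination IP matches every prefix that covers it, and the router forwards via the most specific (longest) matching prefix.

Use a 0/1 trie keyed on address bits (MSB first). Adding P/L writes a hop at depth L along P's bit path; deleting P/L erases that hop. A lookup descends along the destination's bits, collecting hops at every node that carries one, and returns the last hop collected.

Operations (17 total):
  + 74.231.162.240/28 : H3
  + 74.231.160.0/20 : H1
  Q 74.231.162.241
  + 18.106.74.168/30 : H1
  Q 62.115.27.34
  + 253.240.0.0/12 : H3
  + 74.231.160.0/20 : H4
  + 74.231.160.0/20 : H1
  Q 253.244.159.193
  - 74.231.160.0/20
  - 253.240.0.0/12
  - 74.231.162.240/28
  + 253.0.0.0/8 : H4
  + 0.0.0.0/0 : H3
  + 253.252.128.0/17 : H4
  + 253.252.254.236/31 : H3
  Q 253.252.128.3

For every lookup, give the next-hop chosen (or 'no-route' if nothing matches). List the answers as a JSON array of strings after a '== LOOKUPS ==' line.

Process each operation:
  + 74.231.162.240/28 (H3) depth=28
  + 74.231.160.0/20 (H1) depth=20
  lookup 74.231.162.241: bits 0100101011100111101000101111 walk d0:-→d1:-→d2:-→d3:-→d4:-→d5:-→d6:-→d7:-→d8:-→d9:-→d10:-→d11:-→d12:-→d13:-→d14:-→d15:-→d16:-→d17:-→d18:-→d19:-→d20:H1→d21:-→d22:-→d23:-→d24:-→d25:-→d26:-→d27:-→d28:H3 -> H3
  + 18.106.74.168/30 (H1) depth=30
  lookup 62.115.27.34: bits 00 walk d0:-→d1:-→d2:- -> no-route
  + 253.240.0.0/12 (H3) depth=12
  + 74.231.160.0/20 (H4) depth=20
  + 74.231.160.0/20 (H1) depth=20
  lookup 253.244.159.193: bits 111111011111 walk d0:-→d1:-→d2:-→d3:-→d4:-→d5:-→d6:-→d7:-→d8:-→d9:-→d10:-→d11:-→d12:H3 -> H3
  del 74.231.160.0/20 (clear depth 20)
  del 253.240.0.0/12 (clear depth 12)
  del 74.231.162.240/28 (clear depth 28)
  + 253.0.0.0/8 (H4) depth=8
  + 0.0.0.0/0 (H3) depth=0
  + 253.252.128.0/17 (H4) depth=17
  + 253.252.254.236/31 (H3) depth=31
  lookup 253.252.128.3: bits 11111101111111001 walk d0:H3→d1:-→d2:-→d3:-→d4:-→d5:-→d6:-→d7:-→d8:H4→d9:-→d10:-→d11:-→d12:-→d13:-→d14:-→d15:-→d16:-→d17:H4 -> H4

== LOOKUPS ==
["H3","no-route","H3","H4"]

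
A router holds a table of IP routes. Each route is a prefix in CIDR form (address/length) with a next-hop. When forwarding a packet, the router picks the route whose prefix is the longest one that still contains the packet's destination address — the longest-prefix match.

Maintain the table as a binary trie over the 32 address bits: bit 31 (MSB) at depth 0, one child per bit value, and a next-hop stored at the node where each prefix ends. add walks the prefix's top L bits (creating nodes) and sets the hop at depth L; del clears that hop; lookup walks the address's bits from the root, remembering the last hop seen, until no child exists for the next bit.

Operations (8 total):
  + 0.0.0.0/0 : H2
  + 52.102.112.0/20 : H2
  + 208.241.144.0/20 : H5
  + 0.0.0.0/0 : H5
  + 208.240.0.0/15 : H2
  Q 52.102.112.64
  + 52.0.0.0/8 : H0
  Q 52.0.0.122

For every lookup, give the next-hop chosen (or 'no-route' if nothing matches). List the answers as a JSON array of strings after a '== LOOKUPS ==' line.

Process each operation:
  add 0.0.0.0/0 -> H2 at depth 0
  add 52.102.112.0/20 -> H2 at depth 20
  add 208.241.144.0/20 -> H5 at depth 20
  add 0.0.0.0/0 -> H5 at depth 0
  add 208.240.0.0/15 -> H2 at depth 15
  Q 52.102.112.64: descend 00110100011001100111 ; hops seen [H5,H2] ; pick H2
  add 52.0.0.0/8 -> H0 at depth 8
  Q 52.0.0.122: descend 001101000 ; hops seen [H5,H0] ; pick H0

== LOOKUPS ==
["H2","H0"]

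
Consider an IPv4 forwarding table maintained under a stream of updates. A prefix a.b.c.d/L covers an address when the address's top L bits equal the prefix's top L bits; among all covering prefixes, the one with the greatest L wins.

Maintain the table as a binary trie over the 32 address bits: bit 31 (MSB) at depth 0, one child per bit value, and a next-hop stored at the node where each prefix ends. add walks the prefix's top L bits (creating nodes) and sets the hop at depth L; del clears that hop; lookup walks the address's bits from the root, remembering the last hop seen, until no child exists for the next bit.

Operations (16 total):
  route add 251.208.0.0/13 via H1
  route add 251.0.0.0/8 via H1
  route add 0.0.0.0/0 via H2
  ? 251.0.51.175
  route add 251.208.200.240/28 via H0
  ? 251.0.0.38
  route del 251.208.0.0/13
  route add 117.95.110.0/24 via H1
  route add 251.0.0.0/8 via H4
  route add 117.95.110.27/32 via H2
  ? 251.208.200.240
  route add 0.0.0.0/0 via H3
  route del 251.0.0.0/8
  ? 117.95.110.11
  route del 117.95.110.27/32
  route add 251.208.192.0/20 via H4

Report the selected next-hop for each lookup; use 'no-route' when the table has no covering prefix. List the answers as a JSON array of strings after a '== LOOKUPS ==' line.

Process each operation:
  + 251.208.0.0/13 (H1) depth=13
  + 251.0.0.0/8 (H1) depth=8
  + 0.0.0.0/0 (H2) depth=0
  Q 251.0.51.175: descend 11111011 ; hops seen [H2,H1] ; pick H1
  + 251.208.200.240/28 (H0) depth=28
  Q 251.0.0.38: descend 11111011 ; hops seen [H2,H1] ; pick H1
  del 251.208.0.0/13 (clear depth 13)
  + 117.95.110.0/24 (H1) depth=24
  + 251.0.0.0/8 (H4) depth=8
  + 117.95.110.27/32 (H2) depth=32
  Q 251.208.200.240: descend 1111101111010000110010001111 ; hops seen [H2,H4,H0] ; pick H0
  + 0.0.0.0/0 (H3) depth=0
  del 251.0.0.0/8 (clear depth 8)
  Q 117.95.110.11: descend 011101010101111101101110000 ; hops seen [H3,H1] ; pick H1
  del 117.95.110.27/32 (clear depth 32)
  + 251.208.192.0/20 (H4) depth=20

== LOOKUPS ==
["H1","H1","H0","H1"]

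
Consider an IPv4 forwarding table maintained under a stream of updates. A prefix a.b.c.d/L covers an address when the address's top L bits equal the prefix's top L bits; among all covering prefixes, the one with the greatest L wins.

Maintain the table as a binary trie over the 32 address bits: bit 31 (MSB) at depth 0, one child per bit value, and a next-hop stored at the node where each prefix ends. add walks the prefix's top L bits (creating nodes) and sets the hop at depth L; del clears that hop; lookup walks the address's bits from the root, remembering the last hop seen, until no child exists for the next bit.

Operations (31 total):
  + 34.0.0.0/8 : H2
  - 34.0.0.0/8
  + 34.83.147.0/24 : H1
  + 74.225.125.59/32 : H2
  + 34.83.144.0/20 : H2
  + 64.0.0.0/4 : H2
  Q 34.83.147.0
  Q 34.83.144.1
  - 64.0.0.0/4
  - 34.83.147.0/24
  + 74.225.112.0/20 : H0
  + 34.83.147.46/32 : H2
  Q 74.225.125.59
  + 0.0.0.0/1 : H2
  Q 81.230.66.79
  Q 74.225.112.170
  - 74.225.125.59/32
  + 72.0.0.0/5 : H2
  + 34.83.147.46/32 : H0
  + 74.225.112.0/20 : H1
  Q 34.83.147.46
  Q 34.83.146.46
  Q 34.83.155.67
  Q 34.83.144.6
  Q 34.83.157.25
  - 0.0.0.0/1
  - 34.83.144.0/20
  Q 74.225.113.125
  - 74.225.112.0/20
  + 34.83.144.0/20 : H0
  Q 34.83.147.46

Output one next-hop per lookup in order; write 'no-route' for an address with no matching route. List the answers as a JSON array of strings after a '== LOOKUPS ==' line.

Process each operation:
  add 34.0.0.0/8 -> H2 at depth 8
  - 34.0.0.0/8 clear@8
  add 34.83.147.0/24 -> H1 at depth 24
  add 74.225.125.59/32 -> H2 at depth 32
  add 34.83.144.0/20 -> H2 at depth 20
  add 64.0.0.0/4 -> H2 at depth 4
  ? 34.83.147.0  path d0:-→d1:-→d2:-→d3:-→d4:-→d5:-→d6:-→d7:-→d8:-→d9:-→d10:-→d11:-→d12:-→d13:-→d14:-→d15:-→d16:-→d17:-→d18:-→d19:-→d20:H2→d21:-→d22:-→d23:-→d24:H1  best=H1
  ? 34.83.144.1  path d0:-→d1:-→d2:-→d3:-→d4:-→d5:-→d6:-→d7:-→d8:-→d9:-→d10:-→d11:-→d12:-→d13:-→d14:-→d15:-→d16:-→d17:-→d18:-→d19:-→d20:H2→d21:-→d22:-  best=H2
  - 64.0.0.0/4 clear@4
  - 34.83.147.0/24 clear@24
  add 74.225.112.0/20 -> H0 at depth 20
  add 34.83.147.46/32 -> H2 at depth 32
  ? 74.225.125.59  path d0:-→d1:-→d2:-→d3:-→d4:-→d5:-→d6:-→d7:-→d8:-→d9:-→d10:-→d11:-→d12:-→d13:-→d14:-→d15:-→d16:-→d17:-→d18:-→d19:-→d20:H0→d21:-→d22:-→d23:-→d24:-→d25:-→d26:-→d27:-→d28:-→d29:-→d30:-→d31:-→d32:H2  best=H2
  add 0.0.0.0/1 -> H2 at depth 1
  ? 81.230.66.79  path d0:-→d1:H2→d2:-→d3:-  best=H2
  ? 74.225.112.170  path d0:-→d1:H2→d2:-→d3:-→d4:-→d5:-→d6:-→d7:-→d8:-→d9:-→d10:-→d11:-→d12:-→d13:-→d14:-→d15:-→d16:-→d17:-→d18:-→d19:-→d20:H0  best=H0
  - 74.225.125.59/32 clear@32
  add 72.0.0.0/5 -> H2 at depth 5
  add 34.83.147.46/32 -> H0 at depth 32
  add 74.225.112.0/20 -> H1 at depth 20
  ? 34.83.147.46  path d0:-→d1:H2→d2:-→d3:-→d4:-→d5:-→d6:-→d7:-→d8:-→d9:-→d10:-→d11:-→d12:-→d13:-→d14:-→d15:-→d16:-→d17:-→d18:-→d19:-→d20:H2→d21:-→d22:-→d23:-→d24:-→d25:-→d26:-→d27:-→d28:-→d29:-→d30:-→d31:-→d32:H0  best=H0
  ? 34.83.146.46  path d0:-→d1:H2→d2:-→d3:-→d4:-→d5:-→d6:-→d7:-→d8:-→d9:-→d10:-→d11:-→d12:-→d13:-→d14:-→d15:-→d16:-→d17:-→d18:-→d19:-→d20:H2→d21:-→d22:-→d23:-  best=H2
  ? 34.83.155.67  path d0:-→d1:H2→d2:-→d3:-→d4:-→d5:-→d6:-→d7:-→d8:-→d9:-→d10:-→d11:-→d12:-→d13:-→d14:-→d15:-→d16:-→d17:-→d18:-→d19:-→d20:H2  best=H2
  ? 34.83.144.6  path d0:-→d1:H2→d2:-→d3:-→d4:-→d5:-→d6:-→d7:-→d8:-→d9:-→d10:-→d11:-→d12:-→d13:-→d14:-→d15:-→d16:-→d17:-→d18:-→d19:-→d20:H2→d21:-→d22:-  best=H2
  ? 34.83.157.25  path d0:-→d1:H2→d2:-→d3:-→d4:-→d5:-→d6:-→d7:-→d8:-→d9:-→d10:-→d11:-→d12:-→d13:-→d14:-→d15:-→d16:-→d17:-→d18:-→d19:-→d20:H2  best=H2
  - 0.0.0.0/1 clear@1
  - 34.83.144.0/20 clear@20
  ? 74.225.113.125  path d0:-→d1:-→d2:-→d3:-→d4:-→d5:H2→d6:-→d7:-→d8:-→d9:-→d10:-→d11:-→d12:-→d13:-→d14:-→d15:-→d16:-→d17:-→d18:-→d19:-→d20:H1  best=H1
  - 74.225.112.0/20 clear@20
  add 34.83.144.0/20 -> H0 at depth 20
  ? 34.83.147.46  path d0:-→d1:-→d2:-→d3:-→d4:-→d5:-→d6:-→d7:-→d8:-→d9:-→d10:-→d11:-→d12:-→d13:-→d14:-→d15:-→d16:-→d17:-→d18:-→d19:-→d20:H0→d21:-→d22:-→d23:-→d24:-→d25:-→d26:-→d27:-→d28:-→d29:-→d30:-→d31:-→d32:H0  best=H0

== LOOKUPS ==
["H1","H2","H2","H2","H0","H0","H2","H2","H2","H2","H1","H0"]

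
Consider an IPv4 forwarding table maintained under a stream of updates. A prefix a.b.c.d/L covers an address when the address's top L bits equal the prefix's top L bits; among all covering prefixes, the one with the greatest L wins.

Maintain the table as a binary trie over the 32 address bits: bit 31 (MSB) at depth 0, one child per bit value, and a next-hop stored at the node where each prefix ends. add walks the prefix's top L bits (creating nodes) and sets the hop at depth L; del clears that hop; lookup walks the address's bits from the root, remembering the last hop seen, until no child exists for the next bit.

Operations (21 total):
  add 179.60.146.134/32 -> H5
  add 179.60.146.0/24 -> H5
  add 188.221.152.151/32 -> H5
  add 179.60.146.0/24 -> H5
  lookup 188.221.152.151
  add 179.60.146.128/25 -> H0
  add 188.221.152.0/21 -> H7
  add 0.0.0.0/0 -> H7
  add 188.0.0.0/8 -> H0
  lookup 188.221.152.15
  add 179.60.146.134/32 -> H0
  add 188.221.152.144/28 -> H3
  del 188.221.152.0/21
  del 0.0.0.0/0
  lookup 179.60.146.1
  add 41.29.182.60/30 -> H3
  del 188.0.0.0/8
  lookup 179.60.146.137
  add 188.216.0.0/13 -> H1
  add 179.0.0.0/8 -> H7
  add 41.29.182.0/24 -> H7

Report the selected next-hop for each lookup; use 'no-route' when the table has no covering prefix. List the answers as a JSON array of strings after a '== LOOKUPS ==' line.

Process each operation:
  add 179.60.146.134/32 -> H5 at depth 32
  add 179.60.146.0/24 -> H5 at depth 24
  add 188.221.152.151/32 -> H5 at depth 32
  add 179.60.146.0/24 -> H5 at depth 24
  Q 188.221.152.151: descend 10111100110111011001100010010111 ; hops seen [H5] ; pick H5
  add 179.60.146.128/25 -> H0 at depth 25
  add 188.221.152.0/21 -> H7 at depth 21
  add 0.0.0.0/0 -> H7 at depth 0
  add 188.0.0.0/8 -> H0 at depth 8
  Q 188.221.152.15: descend 101111001101110110011000 ; hops seen [H7,H0,H7] ; pick H7
  add 179.60.146.134/32 -> H0 at depth 32
  add 188.221.152.144/28 -> H3 at depth 28
  del 188.221.152.0/21 (clear depth 21)
  del 0.0.0.0/0 (clear depth 0)
  Q 179.60.146.1: descend 101100110011110010010010 ; hops seen [H5] ; pick H5
  add 41.29.182.60/30 -> H3 at depth 30
  del 188.0.0.0/8 (clear depth 8)
  Q 179.60.146.137: descend 1011001100111100100100101000 ; hops seen [H5,H0] ; pick H0
  add 188.216.0.0/13 -> H1 at depth 13
  add 179.0.0.0/8 -> H7 at depth 8
  add 41.29.182.0/24 -> H7 at depth 24

== LOOKUPS ==
["H5","H7","H5","H0"]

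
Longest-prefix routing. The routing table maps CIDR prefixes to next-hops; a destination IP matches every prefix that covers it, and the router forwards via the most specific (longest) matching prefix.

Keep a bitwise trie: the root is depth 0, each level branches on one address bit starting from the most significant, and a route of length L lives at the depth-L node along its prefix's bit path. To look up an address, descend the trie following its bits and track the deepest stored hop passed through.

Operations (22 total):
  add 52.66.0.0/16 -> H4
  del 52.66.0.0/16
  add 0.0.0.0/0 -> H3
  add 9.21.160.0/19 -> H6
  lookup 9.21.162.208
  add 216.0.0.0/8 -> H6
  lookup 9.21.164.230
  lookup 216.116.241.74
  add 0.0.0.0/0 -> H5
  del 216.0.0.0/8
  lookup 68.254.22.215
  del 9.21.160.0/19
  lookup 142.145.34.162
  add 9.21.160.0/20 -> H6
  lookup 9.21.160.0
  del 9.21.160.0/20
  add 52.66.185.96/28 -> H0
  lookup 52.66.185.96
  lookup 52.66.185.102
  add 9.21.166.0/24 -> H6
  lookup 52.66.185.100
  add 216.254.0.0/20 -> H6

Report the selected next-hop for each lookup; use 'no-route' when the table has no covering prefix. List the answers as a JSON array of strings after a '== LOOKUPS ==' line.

Apply in order:
  add 52.66.0.0/16 -> H4 at depth 16
  - 52.66.0.0/16 clear@16
  add 0.0.0.0/0 -> H3 at depth 0
  add 9.21.160.0/19 -> H6 at depth 19
  ? 9.21.162.208  path d0:H3→d1:-→d2:-→d3:-→d4:-→d5:-→d6:-→d7:-→d8:-→d9:-→d10:-→d11:-→d12:-→d13:-→d14:-→d15:-→d16:-→d17:-→d18:-→d19:H6  best=H6
  add 216.0.0.0/8 -> H6 at depth 8
  ? 9.21.164.230  path d0:H3→d1:-→d2:-→d3:-→d4:-→d5:-→d6:-→d7:-→d8:-→d9:-→d10:-→d11:-→d12:-→d13:-→d14:-→d15:-→d16:-→d17:-→d18:-→d19:H6  best=H6
  ? 216.116.241.74  path d0:H3→d1:-→d2:-→d3:-→d4:-→d5:-→d6:-→d7:-→d8:H6  best=H6
  add 0.0.0.0/0 -> H5 at depth 0
  - 216.0.0.0/8 clear@8
  ? 68.254.22.215  path d0:H5→d1:-  best=H5
  - 9.21.160.0/19 clear@19
  ? 142.145.34.162  path d0:H5→d1:-  best=H5
  add 9.21.160.0/20 -> H6 at depth 20
  ? 9.21.160.0  path d0:H5→d1:-→d2:-→d3:-→d4:-→d5:-→d6:-→d7:-→d8:-→d9:-→d10:-→d11:-→d12:-→d13:-→d14:-→d15:-→d16:-→d17:-→d18:-→d19:-→d20:H6  best=H6
  - 9.21.160.0/20 clear@20
  add 52.66.185.96/28 -> H0 at depth 28
  ? 52.66.185.96  path d0:H5→d1:-→d2:-→d3:-→d4:-→d5:-→d6:-→d7:-→d8:-→d9:-→d10:-→d11:-→d12:-→d13:-→d14:-→d15:-→d16:-→d17:-→d18:-→d19:-→d20:-→d21:-→d22:-→d23:-→d24:-→d25:-→d26:-→d27:-→d28:H0  best=H0
  ? 52.66.185.102  path d0:H5→d1:-→d2:-→d3:-→d4:-→d5:-→d6:-→d7:-→d8:-→d9:-→d10:-→d11:-→d12:-→d13:-→d14:-→d15:-→d16:-→d17:-→d18:-→d19:-→d20:-→d21:-→d22:-→d23:-→d24:-→d25:-→d26:-→d27:-→d28:H0  best=H0
  add 9.21.166.0/24 -> H6 at depth 24
  ? 52.66.185.100  path d0:H5→d1:-→d2:-→d3:-→d4:-→d5:-→d6:-→d7:-→d8:-→d9:-→d10:-→d11:-→d12:-→d13:-→d14:-→d15:-→d16:-→d17:-→d18:-→d19:-→d20:-→d21:-→d22:-→d23:-→d24:-→d25:-→d26:-→d27:-→d28:H0  best=H0
  add 216.254.0.0/20 -> H6 at depth 20

== LOOKUPS ==
["H6","H6","H6","H5","H5","H6","H0","H0","H0"]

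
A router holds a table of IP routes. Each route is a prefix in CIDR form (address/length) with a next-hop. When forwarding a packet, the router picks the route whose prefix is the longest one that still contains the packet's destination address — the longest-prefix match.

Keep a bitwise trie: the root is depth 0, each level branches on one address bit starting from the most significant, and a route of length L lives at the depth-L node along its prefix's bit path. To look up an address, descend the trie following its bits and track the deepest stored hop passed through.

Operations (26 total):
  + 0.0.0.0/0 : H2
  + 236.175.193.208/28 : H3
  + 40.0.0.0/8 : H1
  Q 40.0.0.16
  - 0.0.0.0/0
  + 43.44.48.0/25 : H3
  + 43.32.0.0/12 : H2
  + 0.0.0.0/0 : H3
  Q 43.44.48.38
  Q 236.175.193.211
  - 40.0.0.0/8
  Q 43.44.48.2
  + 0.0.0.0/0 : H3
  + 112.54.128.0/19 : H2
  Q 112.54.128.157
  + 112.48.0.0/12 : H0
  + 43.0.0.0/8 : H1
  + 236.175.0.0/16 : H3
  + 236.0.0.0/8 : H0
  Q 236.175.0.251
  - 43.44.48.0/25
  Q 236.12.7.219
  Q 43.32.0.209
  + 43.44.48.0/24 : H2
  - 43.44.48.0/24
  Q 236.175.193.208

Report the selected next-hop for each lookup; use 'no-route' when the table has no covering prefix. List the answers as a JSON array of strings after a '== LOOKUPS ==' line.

Apply in order:
  + 0.0.0.0/0 (H2) depth=0
  + 236.175.193.208/28 (H3) depth=28
  + 40.0.0.0/8 (H1) depth=8
  Q 40.0.0.16: descend 00101000 ; hops seen [H2,H1] ; pick H1
  del 0.0.0.0/0 (clear depth 0)
  + 43.44.48.0/25 (H3) depth=25
  + 43.32.0.0/12 (H2) depth=12
  + 0.0.0.0/0 (H3) depth=0
  Q 43.44.48.38: descend 0010101100101100001100000 ; hops seen [H3,H2,H3] ; pick H3
  Q 236.175.193.211: descend 1110110010101111110000011101 ; hops seen [H3,H3] ; pick H3
  del 40.0.0.0/8 (clear depth 8)
  Q 43.44.48.2: descend 0010101100101100001100000 ; hops seen [H3,H2,H3] ; pick H3
  + 0.0.0.0/0 (H3) depth=0
  + 112.54.128.0/19 (H2) depth=19
  Q 112.54.128.157: descend 0111000000110110100 ; hops seen [H3,H2] ; pick H2
  + 112.48.0.0/12 (H0) depth=12
  + 43.0.0.0/8 (H1) depth=8
  + 236.175.0.0/16 (H3) depth=16
  + 236.0.0.0/8 (H0) depth=8
  Q 236.175.0.251: descend 1110110010101111 ; hops seen [H3,H0,H3] ; pick H3
  del 43.44.48.0/25 (clear depth 25)
  Q 236.12.7.219: descend 11101100 ; hops seen [H3,H0] ; pick H0
  Q 43.32.0.209: descend 001010110010 ; hops seen [H3,H1,H2] ; pick H2
  + 43.44.48.0/24 (H2) depth=24
  del 43.44.48.0/24 (clear depth 24)
  Q 236.175.193.208: descend 1110110010101111110000011101 ; hops seen [H3,H0,H3,H3] ; pick H3

== LOOKUPS ==
["H1","H3","H3","H3","H2","H3","H0","H2","H3"]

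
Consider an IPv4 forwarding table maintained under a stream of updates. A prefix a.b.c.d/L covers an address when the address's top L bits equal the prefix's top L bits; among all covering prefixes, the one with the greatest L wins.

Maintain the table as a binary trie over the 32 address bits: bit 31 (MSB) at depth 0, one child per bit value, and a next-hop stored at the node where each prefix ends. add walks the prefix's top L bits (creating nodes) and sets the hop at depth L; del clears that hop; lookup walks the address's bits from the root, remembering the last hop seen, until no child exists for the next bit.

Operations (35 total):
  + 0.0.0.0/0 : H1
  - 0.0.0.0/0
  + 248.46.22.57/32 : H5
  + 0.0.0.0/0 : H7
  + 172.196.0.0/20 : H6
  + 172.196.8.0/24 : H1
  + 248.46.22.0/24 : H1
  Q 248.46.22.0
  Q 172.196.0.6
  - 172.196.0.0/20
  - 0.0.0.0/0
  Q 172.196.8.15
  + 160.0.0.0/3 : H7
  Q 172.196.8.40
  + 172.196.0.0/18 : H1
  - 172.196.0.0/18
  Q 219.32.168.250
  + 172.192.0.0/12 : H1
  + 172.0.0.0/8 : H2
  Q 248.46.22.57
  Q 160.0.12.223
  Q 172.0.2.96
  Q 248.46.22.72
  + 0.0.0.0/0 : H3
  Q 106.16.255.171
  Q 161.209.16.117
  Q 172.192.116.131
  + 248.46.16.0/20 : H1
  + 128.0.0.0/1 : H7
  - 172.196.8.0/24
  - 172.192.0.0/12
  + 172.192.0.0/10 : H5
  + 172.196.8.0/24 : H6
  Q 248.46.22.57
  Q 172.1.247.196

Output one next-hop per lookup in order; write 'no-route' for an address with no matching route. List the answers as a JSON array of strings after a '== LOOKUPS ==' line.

Process each operation:
  + 0.0.0.0/0 (H1) depth=0
  del 0.0.0.0/0 (clear depth 0)
  + 248.46.22.57/32 (H5) depth=32
  + 0.0.0.0/0 (H7) depth=0
  + 172.196.0.0/20 (H6) depth=20
  + 172.196.8.0/24 (H1) depth=24
  + 248.46.22.0/24 (H1) depth=24
  Q 248.46.22.0: descend 11111000001011100001011000 ; hops seen [H7,H1] ; pick H1
  Q 172.196.0.6: descend 10101100110001000000 ; hops seen [H7,H6] ; pick H6
  del 172.196.0.0/20 (clear depth 20)
  del 0.0.0.0/0 (clear depth 0)
  Q 172.196.8.15: descend 101011001100010000001000 ; hops seen [H1] ; pick H1
  + 160.0.0.0/3 (H7) depth=3
  Q 172.196.8.40: descend 101011001100010000001000 ; hops seen [H7,H1] ; pick H1
  + 172.196.0.0/18 (H1) depth=18
  del 172.196.0.0/18 (clear depth 18)
  Q 219.32.168.250: descend 11 ; hops seen [∅] ; pick no-route
  + 172.192.0.0/12 (H1) depth=12
  + 172.0.0.0/8 (H2) depth=8
  Q 248.46.22.57: descend 11111000001011100001011000111001 ; hops seen [H1,H5] ; pick H5
  Q 160.0.12.223: descend 1010 ; hops seen [H7] ; pick H7
  Q 172.0.2.96: descend 10101100 ; hops seen [H7,H2] ; pick H2
  Q 248.46.22.72: descend 1111100000101110000101100 ; hops seen [H1] ; pick H1
  + 0.0.0.0/0 (H3) depth=0
  Q 106.16.255.171: descend ε ; hops seen [H3] ; pick H3
  Q 161.209.16.117: descend 1010 ; hops seen [H3,H7] ; pick H7
  Q 172.192.116.131: descend 1010110011000 ; hops seen [H3,H7,H2,H1] ; pick H1
  + 248.46.16.0/20 (H1) depth=20
  + 128.0.0.0/1 (H7) depth=1
  del 172.196.8.0/24 (clear depth 24)
  del 172.192.0.0/12 (clear depth 12)
  + 172.192.0.0/10 (H5) depth=10
  + 172.196.8.0/24 (H6) depth=24
  Q 248.46.22.57: descend 11111000001011100001011000111001 ; hops seen [H3,H7,H1,H1,H5] ; pick H5
  Q 172.1.247.196: descend 10101100 ; hops seen [H3,H7,H7,H2] ; pick H2

== LOOKUPS ==
["H1","H6","H1","H1","no-route","H5","H7","H2","H1","H3","H7","H1","H5","H2"]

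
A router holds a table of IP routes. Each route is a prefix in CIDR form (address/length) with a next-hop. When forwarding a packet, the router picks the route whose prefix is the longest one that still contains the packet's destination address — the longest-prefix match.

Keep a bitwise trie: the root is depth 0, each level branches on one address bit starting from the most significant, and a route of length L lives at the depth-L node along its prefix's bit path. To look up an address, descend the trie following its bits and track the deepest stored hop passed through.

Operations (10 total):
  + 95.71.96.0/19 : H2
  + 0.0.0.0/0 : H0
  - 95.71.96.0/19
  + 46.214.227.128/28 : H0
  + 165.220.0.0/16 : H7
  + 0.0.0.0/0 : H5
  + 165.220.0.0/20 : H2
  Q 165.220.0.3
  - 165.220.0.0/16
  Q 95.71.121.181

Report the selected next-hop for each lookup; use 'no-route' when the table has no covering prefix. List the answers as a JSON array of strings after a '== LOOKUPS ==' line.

Trace:
  + 95.71.96.0/19 (H2) depth=19
  + 0.0.0.0/0 (H0) depth=0
  del 95.71.96.0/19 (clear depth 19)
  + 46.214.227.128/28 (H0) depth=28
  + 165.220.0.0/16 (H7) depth=16
  + 0.0.0.0/0 (H5) depth=0
  + 165.220.0.0/20 (H2) depth=20
  lookup 165.220.0.3: bits 10100101110111000000 walk d0:H5→d1:-→d2:-→d3:-→d4:-→d5:-→d6:-→d7:-→d8:-→d9:-→d10:-→d11:-→d12:-→d13:-→d14:-→d15:-→d16:H7→d17:-→d18:-→d19:-→d20:H2 -> H2
  del 165.220.0.0/16 (clear depth 16)
  lookup 95.71.121.181: bits 0101111101000111011 walk d0:H5→d1:-→d2:-→d3:-→d4:-→d5:-→d6:-→d7:-→d8:-→d9:-→d10:-→d11:-→d12:-→d13:-→d14:-→d15:-→d16:-→d17:-→d18:-→d19:- -> H5

== LOOKUPS ==
["H2","H5"]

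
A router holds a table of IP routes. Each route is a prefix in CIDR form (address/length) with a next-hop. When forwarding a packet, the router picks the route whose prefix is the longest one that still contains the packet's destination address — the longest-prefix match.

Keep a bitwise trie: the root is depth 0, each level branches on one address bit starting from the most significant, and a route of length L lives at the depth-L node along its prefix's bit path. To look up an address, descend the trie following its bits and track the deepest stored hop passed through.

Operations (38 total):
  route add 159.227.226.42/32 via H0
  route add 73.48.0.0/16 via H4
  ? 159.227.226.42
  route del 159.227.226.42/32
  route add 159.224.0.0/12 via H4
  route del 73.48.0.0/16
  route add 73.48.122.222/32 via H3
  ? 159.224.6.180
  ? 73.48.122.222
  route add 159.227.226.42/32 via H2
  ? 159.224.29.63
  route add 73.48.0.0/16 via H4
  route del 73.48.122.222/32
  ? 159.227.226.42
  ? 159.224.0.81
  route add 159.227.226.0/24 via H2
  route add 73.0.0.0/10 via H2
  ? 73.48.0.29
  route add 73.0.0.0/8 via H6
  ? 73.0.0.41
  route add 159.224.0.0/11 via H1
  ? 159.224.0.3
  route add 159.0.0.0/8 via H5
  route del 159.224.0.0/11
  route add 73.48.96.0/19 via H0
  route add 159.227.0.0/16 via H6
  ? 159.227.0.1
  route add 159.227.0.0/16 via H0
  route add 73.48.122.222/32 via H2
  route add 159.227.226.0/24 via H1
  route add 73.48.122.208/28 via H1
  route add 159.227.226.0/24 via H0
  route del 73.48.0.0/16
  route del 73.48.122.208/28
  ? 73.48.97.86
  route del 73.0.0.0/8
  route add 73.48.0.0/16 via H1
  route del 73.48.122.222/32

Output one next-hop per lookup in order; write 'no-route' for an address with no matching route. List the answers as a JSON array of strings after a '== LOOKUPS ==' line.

Apply in order:
  + 159.227.226.42/32 (H0) depth=32
  + 73.48.0.0/16 (H4) depth=16
  lookup 159.227.226.42: bits 10011111111000111110001000101010 walk d0:-→d1:-→d2:-→d3:-→d4:-→d5:-→d6:-→d7:-→d8:-→d9:-→d10:-→d11:-→d12:-→d13:-→d14:-→d15:-→d16:-→d17:-→d18:-→d19:-→d20:-→d21:-→d22:-→d23:-→d24:-→d25:-→d26:-→d27:-→d28:-→d29:-→d30:-→d31:-→d32:H0 -> H0
  - 159.227.226.42/32 clear@32
  + 159.224.0.0/12 (H4) depth=12
  - 73.48.0.0/16 clear@16
  + 73.48.122.222/32 (H3) depth=32
  lookup 159.224.6.180: bits 10011111111000 walk d0:-→d1:-→d2:-→d3:-→d4:-→d5:-→d6:-→d7:-→d8:-→d9:-→d10:-→d11:-→d12:H4→d13:-→d14:- -> H4
  lookup 73.48.122.222: bits 01001001001100000111101011011110 walk d0:-→d1:-→d2:-→d3:-→d4:-→d5:-→d6:-→d7:-→d8:-→d9:-→d10:-→d11:-→d12:-→d13:-→d14:-→d15:-→d16:-→d17:-→d18:-→d19:-→d20:-→d21:-→d22:-→d23:-→d24:-→d25:-→d26:-→d27:-→d28:-→d29:-→d30:-→d31:-→d32:H3 -> H3
  + 159.227.226.42/32 (H2) depth=32
  lookup 159.224.29.63: bits 10011111111000 walk d0:-→d1:-→d2:-→d3:-→d4:-→d5:-→d6:-→d7:-→d8:-→d9:-→d10:-→d11:-→d12:H4→d13:-→d14:- -> H4
  + 73.48.0.0/16 (H4) depth=16
  - 73.48.122.222/32 clear@32
  lookup 159.227.226.42: bits 10011111111000111110001000101010 walk d0:-→d1:-→d2:-→d3:-→d4:-→d5:-→d6:-→d7:-→d8:-→d9:-→d10:-→d11:-→d12:H4→d13:-→d14:-→d15:-→d16:-→d17:-→d18:-→d19:-→d20:-→d21:-→d22:-→d23:-→d24:-→d25:-→d26:-→d27:-→d28:-→d29:-→d30:-→d31:-→d32:H2 -> H2
  lookup 159.224.0.81: bits 10011111111000 walk d0:-→d1:-→d2:-→d3:-→d4:-→d5:-→d6:-→d7:-→d8:-→d9:-→d10:-→d11:-→d12:H4→d13:-→d14:- -> H4
  + 159.227.226.0/24 (H2) depth=24
  + 73.0.0.0/10 (H2) depth=10
  lookup 73.48.0.29: bits 01001001001100000 walk d0:-→d1:-→d2:-→d3:-→d4:-→d5:-→d6:-→d7:-→d8:-→d9:-→d10:H2→d11:-→d12:-→d13:-→d14:-→d15:-→d16:H4→d17:- -> H4
  + 73.0.0.0/8 (H6) depth=8
  lookup 73.0.0.41: bits 0100100100 walk d0:-→d1:-→d2:-→d3:-→d4:-→d5:-→d6:-→d7:-→d8:H6→d9:-→d10:H2 -> H2
  + 159.224.0.0/11 (H1) depth=11
  lookup 159.224.0.3: bits 10011111111000 walk d0:-→d1:-→d2:-→d3:-→d4:-→d5:-→d6:-→d7:-→d8:-→d9:-→d10:-→d11:H1→d12:H4→d13:-→d14:- -> H4
  + 159.0.0.0/8 (H5) depth=8
  - 159.224.0.0/11 clear@11
  + 73.48.96.0/19 (H0) depth=19
  + 159.227.0.0/16 (H6) depth=16
  lookup 159.227.0.1: bits 1001111111100011 walk d0:-→d1:-→d2:-→d3:-→d4:-→d5:-→d6:-→d7:-→d8:H5→d9:-→d10:-→d11:-→d12:H4→d13:-→d14:-→d15:-→d16:H6 -> H6
  + 159.227.0.0/16 (H0) depth=16
  + 73.48.122.222/32 (H2) depth=32
  + 159.227.226.0/24 (H1) depth=24
  + 73.48.122.208/28 (H1) depth=28
  + 159.227.226.0/24 (H0) depth=24
  - 73.48.0.0/16 clear@16
  - 73.48.122.208/28 clear@28
  lookup 73.48.97.86: bits 0100100100110000011 walk d0:-→d1:-→d2:-→d3:-→d4:-→d5:-→d6:-→d7:-→d8:H6→d9:-→d10:H2→d11:-→d12:-→d13:-→d14:-→d15:-→d16:-→d17:-→d18:-→d19:H0 -> H0
  - 73.0.0.0/8 clear@8
  + 73.48.0.0/16 (H1) depth=16
  - 73.48.122.222/32 clear@32

== LOOKUPS ==
["H0","H4","H3","H4","H2","H4","H4","H2","H4","H6","H0"]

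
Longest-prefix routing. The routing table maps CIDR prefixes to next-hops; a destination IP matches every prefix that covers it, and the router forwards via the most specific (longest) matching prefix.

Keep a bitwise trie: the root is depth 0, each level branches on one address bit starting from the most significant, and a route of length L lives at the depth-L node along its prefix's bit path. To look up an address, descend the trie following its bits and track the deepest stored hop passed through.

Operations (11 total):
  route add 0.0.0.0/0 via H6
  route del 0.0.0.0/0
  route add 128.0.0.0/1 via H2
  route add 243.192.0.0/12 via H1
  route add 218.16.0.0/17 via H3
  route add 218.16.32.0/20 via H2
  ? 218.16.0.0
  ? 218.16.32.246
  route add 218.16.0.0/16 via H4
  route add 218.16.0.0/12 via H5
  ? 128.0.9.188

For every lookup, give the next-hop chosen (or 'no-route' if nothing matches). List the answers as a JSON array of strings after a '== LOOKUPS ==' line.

Process each operation:
  add 0.0.0.0/0 -> H6 at depth 0
  del 0.0.0.0/0 (clear depth 0)
  add 128.0.0.0/1 -> H2 at depth 1
  add 243.192.0.0/12 -> H1 at depth 12
  add 218.16.0.0/17 -> H3 at depth 17
  add 218.16.32.0/20 -> H2 at depth 20
  ? 218.16.0.0  path d0:-→d1:H2→d2:-→d3:-→d4:-→d5:-→d6:-→d7:-→d8:-→d9:-→d10:-→d11:-→d12:-→d13:-→d14:-→d15:-→d16:-→d17:H3→d18:-  best=H3
  ? 218.16.32.246  path d0:-→d1:H2→d2:-→d3:-→d4:-→d5:-→d6:-→d7:-→d8:-→d9:-→d10:-→d11:-→d12:-→d13:-→d14:-→d15:-→d16:-→d17:H3→d18:-→d19:-→d20:H2  best=H2
  add 218.16.0.0/16 -> H4 at depth 16
  add 218.16.0.0/12 -> H5 at depth 12
  ? 128.0.9.188  path d0:-→d1:H2  best=H2

== LOOKUPS ==
["H3","H2","H2"]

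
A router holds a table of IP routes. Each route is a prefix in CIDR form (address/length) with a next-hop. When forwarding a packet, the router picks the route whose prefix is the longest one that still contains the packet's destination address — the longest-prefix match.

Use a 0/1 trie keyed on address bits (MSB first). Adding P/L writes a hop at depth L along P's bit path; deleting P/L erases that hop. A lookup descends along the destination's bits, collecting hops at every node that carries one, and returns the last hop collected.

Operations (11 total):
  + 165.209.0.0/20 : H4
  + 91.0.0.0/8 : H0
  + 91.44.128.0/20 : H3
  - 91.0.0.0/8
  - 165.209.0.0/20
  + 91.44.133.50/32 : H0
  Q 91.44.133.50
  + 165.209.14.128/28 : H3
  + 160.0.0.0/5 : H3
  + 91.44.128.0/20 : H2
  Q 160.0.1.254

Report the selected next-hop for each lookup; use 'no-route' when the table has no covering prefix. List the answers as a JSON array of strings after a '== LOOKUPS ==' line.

Process each operation:
  add 165.209.0.0/20 -> H4 at depth 20
  add 91.0.0.0/8 -> H0 at depth 8
  add 91.44.128.0/20 -> H3 at depth 20
  del 91.0.0.0/8 (clear depth 8)
  del 165.209.0.0/20 (clear depth 20)
  add 91.44.133.50/32 -> H0 at depth 32
  lookup 91.44.133.50: bits 01011011001011001000010100110010 walk d0:-→d1:-→d2:-→d3:-→d4:-→d5:-→d6:-→d7:-→d8:-→d9:-→d10:-→d11:-→d12:-→d13:-→d14:-→d15:-→d16:-→d17:-→d18:-→d19:-→d20:H3→d21:-→d22:-→d23:-→d24:-→d25:-→d26:-→d27:-→d28:-→d29:-→d30:-→d31:-→d32:H0 -> H0
  add 165.209.14.128/28 -> H3 at depth 28
  add 160.0.0.0/5 -> H3 at depth 5
  add 91.44.128.0/20 -> H2 at depth 20
  lookup 160.0.1.254: bits 10100 walk d0:-→d1:-→d2:-→d3:-→d4:-→d5:H3 -> H3

== LOOKUPS ==
["H0","H3"]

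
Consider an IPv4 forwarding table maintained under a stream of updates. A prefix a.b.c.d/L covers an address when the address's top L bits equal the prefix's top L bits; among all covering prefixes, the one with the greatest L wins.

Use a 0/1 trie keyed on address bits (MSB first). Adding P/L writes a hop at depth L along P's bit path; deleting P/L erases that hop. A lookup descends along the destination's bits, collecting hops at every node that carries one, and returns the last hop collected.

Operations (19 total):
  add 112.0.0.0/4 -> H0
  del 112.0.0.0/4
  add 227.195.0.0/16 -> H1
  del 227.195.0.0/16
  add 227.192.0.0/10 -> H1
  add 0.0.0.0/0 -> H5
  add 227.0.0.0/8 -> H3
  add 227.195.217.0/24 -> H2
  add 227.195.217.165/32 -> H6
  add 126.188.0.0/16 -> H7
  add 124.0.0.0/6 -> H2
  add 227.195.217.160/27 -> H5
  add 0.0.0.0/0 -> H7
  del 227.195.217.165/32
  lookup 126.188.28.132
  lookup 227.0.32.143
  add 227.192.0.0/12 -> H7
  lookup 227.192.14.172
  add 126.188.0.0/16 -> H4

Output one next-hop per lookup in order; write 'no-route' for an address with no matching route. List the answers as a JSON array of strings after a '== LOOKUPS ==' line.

Apply in order:
  + 112.0.0.0/4 (H0) depth=4
  - 112.0.0.0/4 clear@4
  + 227.195.0.0/16 (H1) depth=16
  - 227.195.0.0/16 clear@16
  + 227.192.0.0/10 (H1) depth=10
  + 0.0.0.0/0 (H5) depth=0
  + 227.0.0.0/8 (H3) depth=8
  + 227.195.217.0/24 (H2) depth=24
  + 227.195.217.165/32 (H6) depth=32
  + 126.188.0.0/16 (H7) depth=16
  + 124.0.0.0/6 (H2) depth=6
  + 227.195.217.160/27 (H5) depth=27
  + 0.0.0.0/0 (H7) depth=0
  - 227.195.217.165/32 clear@32
  lookup 126.188.28.132: bits 0111111010111100 walk d0:H7→d1:-→d2:-→d3:-→d4:-→d5:-→d6:H2→d7:-→d8:-→d9:-→d10:-→d11:-→d12:-→d13:-→d14:-→d15:-→d16:H7 -> H7
  lookup 227.0.32.143: bits 11100011 walk d0:H7→d1:-→d2:-→d3:-→d4:-→d5:-→d6:-→d7:-→d8:H3 -> H3
  + 227.192.0.0/12 (H7) depth=12
  lookup 227.192.14.172: bits 11100011110000 walk d0:H7→d1:-→d2:-→d3:-→d4:-→d5:-→d6:-→d7:-→d8:H3→d9:-→d10:H1→d11:-→d12:H7→d13:-→d14:- -> H7
  + 126.188.0.0/16 (H4) depth=16

== LOOKUPS ==
["H7","H3","H7"]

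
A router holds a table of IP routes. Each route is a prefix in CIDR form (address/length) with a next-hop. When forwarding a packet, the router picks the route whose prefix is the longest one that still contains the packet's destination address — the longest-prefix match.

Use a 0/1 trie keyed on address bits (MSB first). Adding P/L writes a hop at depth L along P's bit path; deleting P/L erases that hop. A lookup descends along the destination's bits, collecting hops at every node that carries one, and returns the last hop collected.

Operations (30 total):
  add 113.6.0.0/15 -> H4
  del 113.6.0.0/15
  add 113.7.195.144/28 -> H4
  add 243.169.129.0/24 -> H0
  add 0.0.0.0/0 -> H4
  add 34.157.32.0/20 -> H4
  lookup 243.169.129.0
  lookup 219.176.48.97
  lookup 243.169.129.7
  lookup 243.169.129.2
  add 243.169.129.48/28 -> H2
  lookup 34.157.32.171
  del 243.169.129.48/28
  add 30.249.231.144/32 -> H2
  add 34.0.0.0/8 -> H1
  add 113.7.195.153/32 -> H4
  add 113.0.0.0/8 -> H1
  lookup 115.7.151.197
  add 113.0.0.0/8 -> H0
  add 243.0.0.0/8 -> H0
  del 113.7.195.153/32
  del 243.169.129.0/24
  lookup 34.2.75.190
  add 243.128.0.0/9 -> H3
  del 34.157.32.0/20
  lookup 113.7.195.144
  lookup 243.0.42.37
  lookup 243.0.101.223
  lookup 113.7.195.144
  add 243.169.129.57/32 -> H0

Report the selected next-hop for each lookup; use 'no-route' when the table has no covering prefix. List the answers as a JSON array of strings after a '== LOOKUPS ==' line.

Process each operation:
  + 113.6.0.0/15 (H4) depth=15
  - 113.6.0.0/15 clear@15
  + 113.7.195.144/28 (H4) depth=28
  + 243.169.129.0/24 (H0) depth=24
  + 0.0.0.0/0 (H4) depth=0
  + 34.157.32.0/20 (H4) depth=20
  lookup 243.169.129.0: bits 111100111010100110000001 walk d0:H4→d1:-→d2:-→d3:-→d4:-→d5:-→d6:-→d7:-→d8:-→d9:-→d10:-→d11:-→d12:-→d13:-→d14:-→d15:-→d16:-→d17:-→d18:-→d19:-→d20:-→d21:-→d22:-→d23:-→d24:H0 -> H0
  lookup 219.176.48.97: bits 11 walk d0:H4→d1:-→d2:- -> H4
  lookup 243.169.129.7: bits 111100111010100110000001 walk d0:H4→d1:-→d2:-→d3:-→d4:-→d5:-→d6:-→d7:-→d8:-→d9:-→d10:-→d11:-→d12:-→d13:-→d14:-→d15:-→d16:-→d17:-→d18:-→d19:-→d20:-→d21:-→d22:-→d23:-→d24:H0 -> H0
  lookup 243.169.129.2: bits 111100111010100110000001 walk d0:H4→d1:-→d2:-→d3:-→d4:-→d5:-→d6:-→d7:-→d8:-→d9:-→d10:-→d11:-→d12:-→d13:-→d14:-→d15:-→d16:-→d17:-→d18:-→d19:-→d20:-→d21:-→d22:-→d23:-→d24:H0 -> H0
  + 243.169.129.48/28 (H2) depth=28
  lookup 34.157.32.171: bits 00100010100111010010 walk d0:H4→d1:-→d2:-→d3:-→d4:-→d5:-→d6:-→d7:-→d8:-→d9:-→d10:-→d11:-→d12:-→d13:-→d14:-→d15:-→d16:-→d17:-→d18:-→d19:-→d20:H4 -> H4
  - 243.169.129.48/28 clear@28
  + 30.249.231.144/32 (H2) depth=32
  + 34.0.0.0/8 (H1) depth=8
  + 113.7.195.153/32 (H4) depth=32
  + 113.0.0.0/8 (H1) depth=8
  lookup 115.7.151.197: bits 011100 walk d0:H4→d1:-→d2:-→d3:-→d4:-→d5:-→d6:- -> H4
  + 113.0.0.0/8 (H0) depth=8
  + 243.0.0.0/8 (H0) depth=8
  - 113.7.195.153/32 clear@32
  - 243.169.129.0/24 clear@24
  lookup 34.2.75.190: bits 00100010 walk d0:H4→d1:-→d2:-→d3:-→d4:-→d5:-→d6:-→d7:-→d8:H1 -> H1
  + 243.128.0.0/9 (H3) depth=9
  - 34.157.32.0/20 clear@20
  lookup 113.7.195.144: bits 0111000100000111110000111001 walk d0:H4→d1:-→d2:-→d3:-→d4:-→d5:-→d6:-→d7:-→d8:H0→d9:-→d10:-→d11:-→d12:-→d13:-→d14:-→d15:-→d16:-→d17:-→d18:-→d19:-→d20:-→d21:-→d22:-→d23:-→d24:-→d25:-→d26:-→d27:-→d28:H4 -> H4
  lookup 243.0.42.37: bits 11110011 walk d0:H4→d1:-→d2:-→d3:-→d4:-→d5:-→d6:-→d7:-→d8:H0 -> H0
  lookup 243.0.101.223: bits 11110011 walk d0:H4→d1:-→d2:-→d3:-→d4:-→d5:-→d6:-→d7:-→d8:H0 -> H0
  lookup 113.7.195.144: bits 0111000100000111110000111001 walk d0:H4→d1:-→d2:-→d3:-→d4:-→d5:-→d6:-→d7:-→d8:H0→d9:-→d10:-→d11:-→d12:-→d13:-→d14:-→d15:-→d16:-→d17:-→d18:-→d19:-→d20:-→d21:-→d22:-→d23:-→d24:-→d25:-→d26:-→d27:-→d28:H4 -> H4
  + 243.169.129.57/32 (H0) depth=32

== LOOKUPS ==
["H0","H4","H0","H0","H4","H4","H1","H4","H0","H0","H4"]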